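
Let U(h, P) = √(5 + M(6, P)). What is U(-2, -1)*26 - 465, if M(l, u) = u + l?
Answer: -465 + 26*√10 ≈ -382.78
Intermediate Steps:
M(l, u) = l + u
U(h, P) = √(11 + P) (U(h, P) = √(5 + (6 + P)) = √(11 + P))
U(-2, -1)*26 - 465 = √(11 - 1)*26 - 465 = √10*26 - 465 = 26*√10 - 465 = -465 + 26*√10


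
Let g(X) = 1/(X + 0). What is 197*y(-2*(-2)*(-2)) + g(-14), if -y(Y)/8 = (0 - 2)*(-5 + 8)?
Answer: 132383/14 ≈ 9455.9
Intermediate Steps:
y(Y) = 48 (y(Y) = -8*(0 - 2)*(-5 + 8) = -(-16)*3 = -8*(-6) = 48)
g(X) = 1/X
197*y(-2*(-2)*(-2)) + g(-14) = 197*48 + 1/(-14) = 9456 - 1/14 = 132383/14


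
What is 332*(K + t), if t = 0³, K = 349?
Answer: 115868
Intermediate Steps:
t = 0
332*(K + t) = 332*(349 + 0) = 332*349 = 115868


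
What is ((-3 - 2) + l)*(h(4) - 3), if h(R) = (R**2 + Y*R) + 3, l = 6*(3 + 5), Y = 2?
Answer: 1032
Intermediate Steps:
l = 48 (l = 6*8 = 48)
h(R) = 3 + R**2 + 2*R (h(R) = (R**2 + 2*R) + 3 = 3 + R**2 + 2*R)
((-3 - 2) + l)*(h(4) - 3) = ((-3 - 2) + 48)*((3 + 4**2 + 2*4) - 3) = (-5 + 48)*((3 + 16 + 8) - 3) = 43*(27 - 3) = 43*24 = 1032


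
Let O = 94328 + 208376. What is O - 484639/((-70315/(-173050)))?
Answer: -12516429438/14063 ≈ -8.9003e+5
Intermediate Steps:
O = 302704
O - 484639/((-70315/(-173050))) = 302704 - 484639/((-70315/(-173050))) = 302704 - 484639/((-70315*(-1/173050))) = 302704 - 484639/14063/34610 = 302704 - 484639*34610/14063 = 302704 - 16773355790/14063 = -12516429438/14063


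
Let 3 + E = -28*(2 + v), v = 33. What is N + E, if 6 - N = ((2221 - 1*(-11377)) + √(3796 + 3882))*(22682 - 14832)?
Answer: -106745277 - 7850*√7678 ≈ -1.0743e+8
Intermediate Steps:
E = -983 (E = -3 - 28*(2 + 33) = -3 - 28*35 = -3 - 980 = -983)
N = -106744294 - 7850*√7678 (N = 6 - ((2221 - 1*(-11377)) + √(3796 + 3882))*(22682 - 14832) = 6 - ((2221 + 11377) + √7678)*7850 = 6 - (13598 + √7678)*7850 = 6 - (106744300 + 7850*√7678) = 6 + (-106744300 - 7850*√7678) = -106744294 - 7850*√7678 ≈ -1.0743e+8)
N + E = (-106744294 - 7850*√7678) - 983 = -106745277 - 7850*√7678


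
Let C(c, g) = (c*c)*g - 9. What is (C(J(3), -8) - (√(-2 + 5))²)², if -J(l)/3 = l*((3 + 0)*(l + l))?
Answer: 44084881296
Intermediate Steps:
J(l) = -18*l² (J(l) = -3*l*(3 + 0)*(l + l) = -3*l*3*(2*l) = -3*l*6*l = -18*l²)
C(c, g) = -9 + g*c² (C(c, g) = c²*g - 9 = g*c² - 9 = -9 + g*c²)
(C(J(3), -8) - (√(-2 + 5))²)² = ((-9 - 8*(-18*3²)²) - (√(-2 + 5))²)² = ((-9 - 8*(-18*9)²) - (√3)²)² = ((-9 - 8*(-162)²) - 1*3)² = ((-9 - 8*26244) - 3)² = ((-9 - 209952) - 3)² = (-209961 - 3)² = (-209964)² = 44084881296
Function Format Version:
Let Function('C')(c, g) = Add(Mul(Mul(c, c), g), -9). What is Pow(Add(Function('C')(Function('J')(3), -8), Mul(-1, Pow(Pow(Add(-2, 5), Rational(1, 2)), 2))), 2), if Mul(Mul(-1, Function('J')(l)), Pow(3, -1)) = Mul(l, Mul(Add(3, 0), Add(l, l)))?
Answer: 44084881296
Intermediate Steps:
Function('J')(l) = Mul(-18, Pow(l, 2)) (Function('J')(l) = Mul(-3, Mul(l, Mul(Add(3, 0), Add(l, l)))) = Mul(-3, Mul(l, Mul(3, Mul(2, l)))) = Mul(-3, Mul(l, Mul(6, l))) = Mul(-3, Mul(6, Pow(l, 2))) = Mul(-18, Pow(l, 2)))
Function('C')(c, g) = Add(-9, Mul(g, Pow(c, 2))) (Function('C')(c, g) = Add(Mul(Pow(c, 2), g), -9) = Add(Mul(g, Pow(c, 2)), -9) = Add(-9, Mul(g, Pow(c, 2))))
Pow(Add(Function('C')(Function('J')(3), -8), Mul(-1, Pow(Pow(Add(-2, 5), Rational(1, 2)), 2))), 2) = Pow(Add(Add(-9, Mul(-8, Pow(Mul(-18, Pow(3, 2)), 2))), Mul(-1, Pow(Pow(Add(-2, 5), Rational(1, 2)), 2))), 2) = Pow(Add(Add(-9, Mul(-8, Pow(Mul(-18, 9), 2))), Mul(-1, Pow(Pow(3, Rational(1, 2)), 2))), 2) = Pow(Add(Add(-9, Mul(-8, Pow(-162, 2))), Mul(-1, 3)), 2) = Pow(Add(Add(-9, Mul(-8, 26244)), -3), 2) = Pow(Add(Add(-9, -209952), -3), 2) = Pow(Add(-209961, -3), 2) = Pow(-209964, 2) = 44084881296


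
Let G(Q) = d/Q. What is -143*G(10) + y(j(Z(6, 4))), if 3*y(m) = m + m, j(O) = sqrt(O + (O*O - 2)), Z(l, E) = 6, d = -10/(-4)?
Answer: -143/4 + 4*sqrt(10)/3 ≈ -31.534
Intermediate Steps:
d = 5/2 (d = -10*(-1/4) = 5/2 ≈ 2.5000)
G(Q) = 5/(2*Q)
j(O) = sqrt(-2 + O + O**2) (j(O) = sqrt(O + (O**2 - 2)) = sqrt(O + (-2 + O**2)) = sqrt(-2 + O + O**2))
y(m) = 2*m/3 (y(m) = (m + m)/3 = (2*m)/3 = 2*m/3)
-143*G(10) + y(j(Z(6, 4))) = -715/(2*10) + 2*sqrt(-2 + 6 + 6**2)/3 = -715/(2*10) + 2*sqrt(-2 + 6 + 36)/3 = -143*1/4 + 2*sqrt(40)/3 = -143/4 + 2*(2*sqrt(10))/3 = -143/4 + 4*sqrt(10)/3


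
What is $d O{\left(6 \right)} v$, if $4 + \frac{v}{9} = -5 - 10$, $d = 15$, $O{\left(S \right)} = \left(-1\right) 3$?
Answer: $7695$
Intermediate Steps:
$O{\left(S \right)} = -3$
$v = -171$ ($v = -36 + 9 \left(-5 - 10\right) = -36 + 9 \left(-15\right) = -36 - 135 = -171$)
$d O{\left(6 \right)} v = 15 \left(-3\right) \left(-171\right) = \left(-45\right) \left(-171\right) = 7695$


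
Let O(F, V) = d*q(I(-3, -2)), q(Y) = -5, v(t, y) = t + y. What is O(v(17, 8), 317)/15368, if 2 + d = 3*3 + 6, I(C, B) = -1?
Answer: -65/15368 ≈ -0.0042296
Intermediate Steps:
d = 13 (d = -2 + (3*3 + 6) = -2 + (9 + 6) = -2 + 15 = 13)
O(F, V) = -65 (O(F, V) = 13*(-5) = -65)
O(v(17, 8), 317)/15368 = -65/15368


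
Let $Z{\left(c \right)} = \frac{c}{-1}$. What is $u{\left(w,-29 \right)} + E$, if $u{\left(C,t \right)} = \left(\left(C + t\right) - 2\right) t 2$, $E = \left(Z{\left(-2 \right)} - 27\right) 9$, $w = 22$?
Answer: $297$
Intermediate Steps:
$Z{\left(c \right)} = - c$ ($Z{\left(c \right)} = c \left(-1\right) = - c$)
$E = -225$ ($E = \left(\left(-1\right) \left(-2\right) - 27\right) 9 = \left(2 - 27\right) 9 = \left(-25\right) 9 = -225$)
$u{\left(C,t \right)} = 2 t \left(-2 + C + t\right)$ ($u{\left(C,t \right)} = \left(-2 + C + t\right) t 2 = t \left(-2 + C + t\right) 2 = 2 t \left(-2 + C + t\right)$)
$u{\left(w,-29 \right)} + E = 2 \left(-29\right) \left(-2 + 22 - 29\right) - 225 = 2 \left(-29\right) \left(-9\right) - 225 = 522 - 225 = 297$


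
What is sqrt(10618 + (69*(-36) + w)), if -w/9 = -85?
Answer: sqrt(8899) ≈ 94.334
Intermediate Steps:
w = 765 (w = -9*(-85) = 765)
sqrt(10618 + (69*(-36) + w)) = sqrt(10618 + (69*(-36) + 765)) = sqrt(10618 + (-2484 + 765)) = sqrt(10618 - 1719) = sqrt(8899)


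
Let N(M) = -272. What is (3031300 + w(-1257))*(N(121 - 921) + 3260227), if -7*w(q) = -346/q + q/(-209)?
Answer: 18172722703025152835/1838991 ≈ 9.8819e+12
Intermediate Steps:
w(q) = q/1463 + 346/(7*q) (w(q) = -(-346/q + q/(-209))/7 = -(-346/q + q*(-1/209))/7 = -(-346/q - q/209)/7 = q/1463 + 346/(7*q))
(3031300 + w(-1257))*(N(121 - 921) + 3260227) = (3031300 + (1/1463)*(72314 + (-1257)²)/(-1257))*(-272 + 3260227) = (3031300 + (1/1463)*(-1/1257)*(72314 + 1580049))*3259955 = (3031300 + (1/1463)*(-1/1257)*1652363)*3259955 = (3031300 - 1652363/1838991)*3259955 = (5574531765937/1838991)*3259955 = 18172722703025152835/1838991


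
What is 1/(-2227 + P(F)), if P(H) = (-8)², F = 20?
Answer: -1/2163 ≈ -0.00046232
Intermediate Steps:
P(H) = 64
1/(-2227 + P(F)) = 1/(-2227 + 64) = 1/(-2163) = -1/2163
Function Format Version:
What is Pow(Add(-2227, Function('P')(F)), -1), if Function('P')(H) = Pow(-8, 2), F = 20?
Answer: Rational(-1, 2163) ≈ -0.00046232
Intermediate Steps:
Function('P')(H) = 64
Pow(Add(-2227, Function('P')(F)), -1) = Pow(Add(-2227, 64), -1) = Pow(-2163, -1) = Rational(-1, 2163)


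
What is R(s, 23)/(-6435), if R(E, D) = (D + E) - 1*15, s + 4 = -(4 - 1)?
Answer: -1/6435 ≈ -0.00015540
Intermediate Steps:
s = -7 (s = -4 - (4 - 1) = -4 - 1*3 = -4 - 3 = -7)
R(E, D) = -15 + D + E (R(E, D) = (D + E) - 15 = -15 + D + E)
R(s, 23)/(-6435) = (-15 + 23 - 7)/(-6435) = 1*(-1/6435) = -1/6435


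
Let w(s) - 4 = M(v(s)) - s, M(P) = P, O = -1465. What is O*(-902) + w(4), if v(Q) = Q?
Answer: 1321434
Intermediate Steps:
w(s) = 4 (w(s) = 4 + (s - s) = 4 + 0 = 4)
O*(-902) + w(4) = -1465*(-902) + 4 = 1321430 + 4 = 1321434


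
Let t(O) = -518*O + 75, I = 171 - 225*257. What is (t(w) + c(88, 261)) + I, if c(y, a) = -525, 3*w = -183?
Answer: -26506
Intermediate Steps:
w = -61 (w = (1/3)*(-183) = -61)
I = -57654 (I = 171 - 57825 = -57654)
t(O) = 75 - 518*O
(t(w) + c(88, 261)) + I = ((75 - 518*(-61)) - 525) - 57654 = ((75 + 31598) - 525) - 57654 = (31673 - 525) - 57654 = 31148 - 57654 = -26506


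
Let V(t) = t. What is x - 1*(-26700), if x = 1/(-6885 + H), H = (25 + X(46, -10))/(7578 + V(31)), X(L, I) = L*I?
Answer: 1398770272391/52388400 ≈ 26700.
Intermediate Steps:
X(L, I) = I*L
H = -435/7609 (H = (25 - 10*46)/(7578 + 31) = (25 - 460)/7609 = -435*1/7609 = -435/7609 ≈ -0.057169)
x = -7609/52388400 (x = 1/(-6885 - 435/7609) = 1/(-52388400/7609) = -7609/52388400 ≈ -0.00014524)
x - 1*(-26700) = -7609/52388400 - 1*(-26700) = -7609/52388400 + 26700 = 1398770272391/52388400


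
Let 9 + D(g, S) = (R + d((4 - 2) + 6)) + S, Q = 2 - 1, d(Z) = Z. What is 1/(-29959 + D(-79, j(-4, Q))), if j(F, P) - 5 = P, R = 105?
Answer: -1/29849 ≈ -3.3502e-5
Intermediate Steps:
Q = 1
j(F, P) = 5 + P
D(g, S) = 104 + S (D(g, S) = -9 + ((105 + ((4 - 2) + 6)) + S) = -9 + ((105 + (2 + 6)) + S) = -9 + ((105 + 8) + S) = -9 + (113 + S) = 104 + S)
1/(-29959 + D(-79, j(-4, Q))) = 1/(-29959 + (104 + (5 + 1))) = 1/(-29959 + (104 + 6)) = 1/(-29959 + 110) = 1/(-29849) = -1/29849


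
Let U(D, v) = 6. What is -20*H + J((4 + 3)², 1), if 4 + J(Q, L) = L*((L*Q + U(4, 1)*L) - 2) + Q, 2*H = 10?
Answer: -2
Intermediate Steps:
H = 5 (H = (½)*10 = 5)
J(Q, L) = -4 + Q + L*(-2 + 6*L + L*Q) (J(Q, L) = -4 + (L*((L*Q + 6*L) - 2) + Q) = -4 + (L*((6*L + L*Q) - 2) + Q) = -4 + (L*(-2 + 6*L + L*Q) + Q) = -4 + (Q + L*(-2 + 6*L + L*Q)) = -4 + Q + L*(-2 + 6*L + L*Q))
-20*H + J((4 + 3)², 1) = -20*5 + (-4 + (4 + 3)² - 2*1 + 6*1² + (4 + 3)²*1²) = -100 + (-4 + 7² - 2 + 6*1 + 7²*1) = -100 + (-4 + 49 - 2 + 6 + 49*1) = -100 + (-4 + 49 - 2 + 6 + 49) = -100 + 98 = -2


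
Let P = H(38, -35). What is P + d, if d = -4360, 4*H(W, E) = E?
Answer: -17475/4 ≈ -4368.8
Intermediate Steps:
H(W, E) = E/4
P = -35/4 (P = (¼)*(-35) = -35/4 ≈ -8.7500)
P + d = -35/4 - 4360 = -17475/4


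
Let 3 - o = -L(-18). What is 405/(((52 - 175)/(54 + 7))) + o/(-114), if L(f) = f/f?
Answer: -469477/2337 ≈ -200.89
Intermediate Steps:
L(f) = 1
o = 4 (o = 3 - (-1) = 3 - 1*(-1) = 3 + 1 = 4)
405/(((52 - 175)/(54 + 7))) + o/(-114) = 405/(((52 - 175)/(54 + 7))) + 4/(-114) = 405/((-123/61)) + 4*(-1/114) = 405/((-123*1/61)) - 2/57 = 405/(-123/61) - 2/57 = 405*(-61/123) - 2/57 = -8235/41 - 2/57 = -469477/2337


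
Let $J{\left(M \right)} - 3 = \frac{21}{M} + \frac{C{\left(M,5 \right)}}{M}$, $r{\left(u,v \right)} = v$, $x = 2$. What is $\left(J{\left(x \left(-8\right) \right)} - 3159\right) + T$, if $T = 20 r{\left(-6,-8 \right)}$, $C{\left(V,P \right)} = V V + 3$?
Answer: $- \frac{6667}{2} \approx -3333.5$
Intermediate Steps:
$C{\left(V,P \right)} = 3 + V^{2}$ ($C{\left(V,P \right)} = V^{2} + 3 = 3 + V^{2}$)
$J{\left(M \right)} = 3 + \frac{21}{M} + \frac{3 + M^{2}}{M}$ ($J{\left(M \right)} = 3 + \left(\frac{21}{M} + \frac{3 + M^{2}}{M}\right) = 3 + \frac{21}{M} + \frac{3 + M^{2}}{M}$)
$T = -160$ ($T = 20 \left(-8\right) = -160$)
$\left(J{\left(x \left(-8\right) \right)} - 3159\right) + T = \left(\left(3 + 2 \left(-8\right) + \frac{24}{2 \left(-8\right)}\right) - 3159\right) - 160 = \left(\left(3 - 16 + \frac{24}{-16}\right) - 3159\right) - 160 = \left(\left(3 - 16 + 24 \left(- \frac{1}{16}\right)\right) - 3159\right) - 160 = \left(\left(3 - 16 - \frac{3}{2}\right) - 3159\right) - 160 = \left(- \frac{29}{2} - 3159\right) - 160 = - \frac{6347}{2} - 160 = - \frac{6667}{2}$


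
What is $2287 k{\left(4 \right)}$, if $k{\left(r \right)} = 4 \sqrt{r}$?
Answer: $18296$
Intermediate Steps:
$2287 k{\left(4 \right)} = 2287 \cdot 4 \sqrt{4} = 2287 \cdot 4 \cdot 2 = 2287 \cdot 8 = 18296$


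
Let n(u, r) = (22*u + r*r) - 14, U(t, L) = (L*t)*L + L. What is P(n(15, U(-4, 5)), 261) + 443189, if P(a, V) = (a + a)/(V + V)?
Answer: 115681670/261 ≈ 4.4323e+5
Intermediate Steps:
U(t, L) = L + t*L² (U(t, L) = t*L² + L = L + t*L²)
n(u, r) = -14 + r² + 22*u (n(u, r) = (22*u + r²) - 14 = (r² + 22*u) - 14 = -14 + r² + 22*u)
P(a, V) = a/V (P(a, V) = (2*a)/((2*V)) = (2*a)*(1/(2*V)) = a/V)
P(n(15, U(-4, 5)), 261) + 443189 = (-14 + (5*(1 + 5*(-4)))² + 22*15)/261 + 443189 = (-14 + (5*(1 - 20))² + 330)*(1/261) + 443189 = (-14 + (5*(-19))² + 330)*(1/261) + 443189 = (-14 + (-95)² + 330)*(1/261) + 443189 = (-14 + 9025 + 330)*(1/261) + 443189 = 9341*(1/261) + 443189 = 9341/261 + 443189 = 115681670/261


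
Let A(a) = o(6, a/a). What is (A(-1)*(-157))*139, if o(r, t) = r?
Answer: -130938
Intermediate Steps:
A(a) = 6
(A(-1)*(-157))*139 = (6*(-157))*139 = -942*139 = -130938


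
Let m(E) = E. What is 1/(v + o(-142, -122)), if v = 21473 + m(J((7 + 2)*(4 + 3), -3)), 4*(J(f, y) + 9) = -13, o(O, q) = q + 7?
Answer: 4/85383 ≈ 4.6848e-5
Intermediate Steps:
o(O, q) = 7 + q
J(f, y) = -49/4 (J(f, y) = -9 + (¼)*(-13) = -9 - 13/4 = -49/4)
v = 85843/4 (v = 21473 - 49/4 = 85843/4 ≈ 21461.)
1/(v + o(-142, -122)) = 1/(85843/4 + (7 - 122)) = 1/(85843/4 - 115) = 1/(85383/4) = 4/85383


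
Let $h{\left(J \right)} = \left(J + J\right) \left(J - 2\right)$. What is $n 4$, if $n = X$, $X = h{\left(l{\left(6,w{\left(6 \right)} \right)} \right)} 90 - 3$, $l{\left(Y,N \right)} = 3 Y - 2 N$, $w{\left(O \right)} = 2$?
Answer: $120948$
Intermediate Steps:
$l{\left(Y,N \right)} = - 2 N + 3 Y$
$h{\left(J \right)} = 2 J \left(-2 + J\right)$
$X = 30237$ ($X = 2 \left(\left(-2\right) 2 + 3 \cdot 6\right) \left(-2 + \left(\left(-2\right) 2 + 3 \cdot 6\right)\right) 90 - 3 = 2 \left(-4 + 18\right) \left(-2 + \left(-4 + 18\right)\right) 90 - 3 = 2 \cdot 14 \left(-2 + 14\right) 90 - 3 = 2 \cdot 14 \cdot 12 \cdot 90 - 3 = 336 \cdot 90 - 3 = 30240 - 3 = 30237$)
$n = 30237$
$n 4 = 30237 \cdot 4 = 120948$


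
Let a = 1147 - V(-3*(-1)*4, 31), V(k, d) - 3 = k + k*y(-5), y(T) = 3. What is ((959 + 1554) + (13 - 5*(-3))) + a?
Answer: 3637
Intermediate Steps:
V(k, d) = 3 + 4*k (V(k, d) = 3 + (k + k*3) = 3 + (k + 3*k) = 3 + 4*k)
a = 1096 (a = 1147 - (3 + 4*(-3*(-1)*4)) = 1147 - (3 + 4*(3*4)) = 1147 - (3 + 4*12) = 1147 - (3 + 48) = 1147 - 1*51 = 1147 - 51 = 1096)
((959 + 1554) + (13 - 5*(-3))) + a = ((959 + 1554) + (13 - 5*(-3))) + 1096 = (2513 + (13 + 15)) + 1096 = (2513 + 28) + 1096 = 2541 + 1096 = 3637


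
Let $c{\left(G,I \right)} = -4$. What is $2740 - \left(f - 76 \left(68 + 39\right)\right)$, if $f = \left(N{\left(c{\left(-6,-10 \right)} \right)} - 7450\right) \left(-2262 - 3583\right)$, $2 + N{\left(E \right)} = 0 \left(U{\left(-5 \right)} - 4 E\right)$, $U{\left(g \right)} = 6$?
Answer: $-43546068$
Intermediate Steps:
$N{\left(E \right)} = -2$ ($N{\left(E \right)} = -2 + 0 \left(6 - 4 E\right) = -2 + 0 = -2$)
$f = 43556940$ ($f = \left(-2 - 7450\right) \left(-2262 - 3583\right) = \left(-7452\right) \left(-5845\right) = 43556940$)
$2740 - \left(f - 76 \left(68 + 39\right)\right) = 2740 - \left(43556940 - 76 \left(68 + 39\right)\right) = 2740 - \left(43556940 - 76 \cdot 107\right) = 2740 - \left(43556940 - 8132\right) = 2740 - 43548808 = -43546068$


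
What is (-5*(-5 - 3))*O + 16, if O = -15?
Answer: -584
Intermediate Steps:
(-5*(-5 - 3))*O + 16 = -5*(-5 - 3)*(-15) + 16 = -5*(-8)*(-15) + 16 = 40*(-15) + 16 = -600 + 16 = -584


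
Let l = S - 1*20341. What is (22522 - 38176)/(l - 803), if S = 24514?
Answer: -7827/1685 ≈ -4.6451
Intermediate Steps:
l = 4173 (l = 24514 - 1*20341 = 24514 - 20341 = 4173)
(22522 - 38176)/(l - 803) = (22522 - 38176)/(4173 - 803) = -15654/3370 = -15654*1/3370 = -7827/1685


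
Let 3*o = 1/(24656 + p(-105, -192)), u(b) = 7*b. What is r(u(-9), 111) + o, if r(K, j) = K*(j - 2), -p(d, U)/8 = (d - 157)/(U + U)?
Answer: -4062606463/591613 ≈ -6867.0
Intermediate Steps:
p(d, U) = -4*(-157 + d)/U (p(d, U) = -8*(d - 157)/(U + U) = -8*(-157 + d)/(2*U) = -8*(-157 + d)*1/(2*U) = -4*(-157 + d)/U)
r(K, j) = K*(-2 + j)
o = 8/591613 (o = 1/(3*(24656 + 4*(157 - 1*(-105))/(-192))) = 1/(3*(24656 + 4*(-1/192)*(157 + 105))) = 1/(3*(24656 + 4*(-1/192)*262)) = 1/(3*(24656 - 131/24)) = 1/(3*(591613/24)) = (⅓)*(24/591613) = 8/591613 ≈ 1.3522e-5)
r(u(-9), 111) + o = (7*(-9))*(-2 + 111) + 8/591613 = -63*109 + 8/591613 = -6867 + 8/591613 = -4062606463/591613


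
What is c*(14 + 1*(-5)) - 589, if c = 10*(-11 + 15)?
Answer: -229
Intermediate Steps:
c = 40 (c = 10*4 = 40)
c*(14 + 1*(-5)) - 589 = 40*(14 + 1*(-5)) - 589 = 40*(14 - 5) - 589 = 40*9 - 589 = 360 - 589 = -229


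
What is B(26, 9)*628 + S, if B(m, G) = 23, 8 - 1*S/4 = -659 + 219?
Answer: 16236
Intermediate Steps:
S = 1792 (S = 32 - 4*(-659 + 219) = 32 - 4*(-440) = 32 + 1760 = 1792)
B(26, 9)*628 + S = 23*628 + 1792 = 14444 + 1792 = 16236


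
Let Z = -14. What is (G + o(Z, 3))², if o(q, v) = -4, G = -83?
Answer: 7569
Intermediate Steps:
(G + o(Z, 3))² = (-83 - 4)² = (-87)² = 7569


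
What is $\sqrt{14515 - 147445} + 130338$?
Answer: $130338 + 3 i \sqrt{14770} \approx 1.3034 \cdot 10^{5} + 364.6 i$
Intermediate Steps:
$\sqrt{14515 - 147445} + 130338 = \sqrt{-132930} + 130338 = 3 i \sqrt{14770} + 130338 = 130338 + 3 i \sqrt{14770}$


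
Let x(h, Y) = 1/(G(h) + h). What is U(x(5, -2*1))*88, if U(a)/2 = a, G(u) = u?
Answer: 88/5 ≈ 17.600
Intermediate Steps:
x(h, Y) = 1/(2*h) (x(h, Y) = 1/(h + h) = 1/(2*h))
U(a) = 2*a
U(x(5, -2*1))*88 = (2*((½)/5))*88 = (2*((½)*(⅕)))*88 = (2*(⅒))*88 = (⅕)*88 = 88/5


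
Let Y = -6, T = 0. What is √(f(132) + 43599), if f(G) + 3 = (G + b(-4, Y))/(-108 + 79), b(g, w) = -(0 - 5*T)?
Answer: 2*√9165102/29 ≈ 208.79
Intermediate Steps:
b(g, w) = 0 (b(g, w) = -(0 - 5*0) = -(0 + 0) = -1*0 = 0)
f(G) = -3 - G/29 (f(G) = -3 + (G + 0)/(-108 + 79) = -3 + G/(-29) = -3 + G*(-1/29) = -3 - G/29)
√(f(132) + 43599) = √((-3 - 1/29*132) + 43599) = √((-3 - 132/29) + 43599) = √(-219/29 + 43599) = √(1264152/29) = 2*√9165102/29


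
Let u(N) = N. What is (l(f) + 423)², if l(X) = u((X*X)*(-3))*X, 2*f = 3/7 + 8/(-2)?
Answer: 1458266362569/7529536 ≈ 1.9367e+5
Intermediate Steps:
f = -25/14 (f = (3/7 + 8/(-2))/2 = (3*(⅐) + 8*(-½))/2 = (3/7 - 4)/2 = (½)*(-25/7) = -25/14 ≈ -1.7857)
l(X) = -3*X³ (l(X) = ((X*X)*(-3))*X = (X²*(-3))*X = (-3*X²)*X = -3*X³)
(l(f) + 423)² = (-3*(-25/14)³ + 423)² = (-3*(-15625/2744) + 423)² = (46875/2744 + 423)² = (1207587/2744)² = 1458266362569/7529536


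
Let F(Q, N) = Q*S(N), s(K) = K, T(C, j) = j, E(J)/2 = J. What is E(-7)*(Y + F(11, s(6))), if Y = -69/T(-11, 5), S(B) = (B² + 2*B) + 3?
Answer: -38304/5 ≈ -7660.8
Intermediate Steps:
E(J) = 2*J
S(B) = 3 + B² + 2*B
Y = -69/5 ≈ -13.800
F(Q, N) = Q*(3 + N² + 2*N)
E(-7)*(Y + F(11, s(6))) = (2*(-7))*(-69/5 + 11*(3 + 6² + 2*6)) = -14*(-69/5 + 11*(3 + 36 + 12)) = -14*(-69/5 + 11*51) = -14*(-69/5 + 561) = -14*2736/5 = -38304/5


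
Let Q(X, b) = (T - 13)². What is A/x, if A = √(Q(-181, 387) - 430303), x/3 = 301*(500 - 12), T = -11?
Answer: I*√429727/440664 ≈ 0.0014876*I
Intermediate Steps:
Q(X, b) = 576 (Q(X, b) = (-11 - 13)² = (-24)² = 576)
x = 440664 (x = 3*(301*(500 - 12)) = 3*(301*488) = 3*146888 = 440664)
A = I*√429727 (A = √(576 - 430303) = √(-429727) = I*√429727 ≈ 655.54*I)
A/x = (I*√429727)/440664 = (I*√429727)*(1/440664) = I*√429727/440664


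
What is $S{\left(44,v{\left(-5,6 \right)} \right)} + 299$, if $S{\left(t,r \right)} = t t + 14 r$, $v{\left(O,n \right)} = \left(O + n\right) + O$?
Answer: $2179$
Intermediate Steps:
$v{\left(O,n \right)} = n + 2 O$
$S{\left(t,r \right)} = t^{2} + 14 r$
$S{\left(44,v{\left(-5,6 \right)} \right)} + 299 = \left(44^{2} + 14 \left(6 + 2 \left(-5\right)\right)\right) + 299 = \left(1936 + 14 \left(6 - 10\right)\right) + 299 = \left(1936 + 14 \left(-4\right)\right) + 299 = \left(1936 - 56\right) + 299 = 1880 + 299 = 2179$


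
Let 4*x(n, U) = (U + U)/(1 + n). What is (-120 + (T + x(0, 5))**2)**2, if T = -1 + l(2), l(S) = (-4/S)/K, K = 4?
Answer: 14161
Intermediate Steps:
x(n, U) = U/(2*(1 + n)) (x(n, U) = ((U + U)/(1 + n))/4 = ((2*U)/(1 + n))/4 = (2*U/(1 + n))/4 = U/(2*(1 + n)))
l(S) = -1/S (l(S) = -4/S/4 = -4/S*(1/4) = -1/S)
T = -3/2 (T = -1 - 1/2 = -3/2 ≈ -1.5000)
(-120 + (T + x(0, 5))**2)**2 = (-120 + (-3/2 + (1/2)*5/(1 + 0))**2)**2 = (-120 + (-3/2 + (1/2)*5/1)**2)**2 = (-120 + (-3/2 + (1/2)*5*1)**2)**2 = (-120 + (-3/2 + 5/2)**2)**2 = (-120 + 1**2)**2 = (-120 + 1)**2 = (-119)**2 = 14161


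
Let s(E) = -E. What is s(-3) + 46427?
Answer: 46430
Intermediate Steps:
s(-3) + 46427 = -1*(-3) + 46427 = 3 + 46427 = 46430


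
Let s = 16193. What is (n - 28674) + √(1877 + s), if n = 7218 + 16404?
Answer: -5052 + √18070 ≈ -4917.6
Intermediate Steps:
n = 23622
(n - 28674) + √(1877 + s) = (23622 - 28674) + √(1877 + 16193) = -5052 + √18070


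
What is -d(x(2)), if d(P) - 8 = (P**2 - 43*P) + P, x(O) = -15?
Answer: -863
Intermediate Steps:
d(P) = 8 + P**2 - 42*P (d(P) = 8 + ((P**2 - 43*P) + P) = 8 + (P**2 - 42*P) = 8 + P**2 - 42*P)
-d(x(2)) = -(8 + (-15)**2 - 42*(-15)) = -(8 + 225 + 630) = -1*863 = -863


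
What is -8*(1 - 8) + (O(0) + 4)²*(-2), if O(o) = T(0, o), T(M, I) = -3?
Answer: 54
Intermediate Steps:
O(o) = -3
-8*(1 - 8) + (O(0) + 4)²*(-2) = -8*(1 - 8) + (-3 + 4)²*(-2) = -8*(-7) + 1²*(-2) = 56 + 1*(-2) = 56 - 2 = 54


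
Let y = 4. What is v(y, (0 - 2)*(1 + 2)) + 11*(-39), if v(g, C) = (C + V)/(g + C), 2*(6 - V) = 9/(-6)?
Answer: -3435/8 ≈ -429.38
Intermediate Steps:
V = 27/4 (V = 6 - 9/(2*(-6)) = 6 - 9*(-1)/(2*6) = 6 - ½*(-3/2) = 6 + ¾ = 27/4 ≈ 6.7500)
v(g, C) = (27/4 + C)/(C + g) (v(g, C) = (C + 27/4)/(g + C) = (27/4 + C)/(C + g))
v(y, (0 - 2)*(1 + 2)) + 11*(-39) = (27/4 + (0 - 2)*(1 + 2))/((0 - 2)*(1 + 2) + 4) + 11*(-39) = (27/4 - 2*3)/(-2*3 + 4) - 429 = (27/4 - 6)/(-6 + 4) - 429 = (¾)/(-2) - 429 = -½*¾ - 429 = -3/8 - 429 = -3435/8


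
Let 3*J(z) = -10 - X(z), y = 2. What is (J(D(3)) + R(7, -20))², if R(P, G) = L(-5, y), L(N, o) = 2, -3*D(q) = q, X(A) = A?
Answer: 1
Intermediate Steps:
D(q) = -q/3
R(P, G) = 2
J(z) = -10/3 - z/3 (J(z) = (-10 - z)/3 = -10/3 - z/3)
(J(D(3)) + R(7, -20))² = ((-10/3 - (-1)*3/9) + 2)² = ((-10/3 - ⅓*(-1)) + 2)² = ((-10/3 + ⅓) + 2)² = (-3 + 2)² = (-1)² = 1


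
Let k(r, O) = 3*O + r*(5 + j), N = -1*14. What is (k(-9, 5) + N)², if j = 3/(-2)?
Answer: 3721/4 ≈ 930.25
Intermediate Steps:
N = -14
j = -3/2 (j = 3*(-½) = -3/2 ≈ -1.5000)
k(r, O) = 3*O + 7*r/2 (k(r, O) = 3*O + r*(5 - 3/2) = 3*O + r*(7/2) = 3*O + 7*r/2)
(k(-9, 5) + N)² = ((3*5 + (7/2)*(-9)) - 14)² = ((15 - 63/2) - 14)² = (-33/2 - 14)² = (-61/2)² = 3721/4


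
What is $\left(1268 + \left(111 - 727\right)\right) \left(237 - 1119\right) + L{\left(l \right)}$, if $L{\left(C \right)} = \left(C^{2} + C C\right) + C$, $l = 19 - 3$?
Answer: $-574536$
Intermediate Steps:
$l = 16$ ($l = 19 - 3 = 16$)
$L{\left(C \right)} = C + 2 C^{2}$ ($L{\left(C \right)} = \left(C^{2} + C^{2}\right) + C = 2 C^{2} + C = C + 2 C^{2}$)
$\left(1268 + \left(111 - 727\right)\right) \left(237 - 1119\right) + L{\left(l \right)} = \left(1268 + \left(111 - 727\right)\right) \left(237 - 1119\right) + 16 \left(1 + 2 \cdot 16\right) = \left(1268 - 616\right) \left(-882\right) + 16 \left(1 + 32\right) = 652 \left(-882\right) + 16 \cdot 33 = -575064 + 528 = -574536$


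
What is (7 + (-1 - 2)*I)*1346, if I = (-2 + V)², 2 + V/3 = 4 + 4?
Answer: -1024306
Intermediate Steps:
V = 18 (V = -6 + 3*(4 + 4) = -6 + 3*8 = -6 + 24 = 18)
I = 256 (I = (-2 + 18)² = 16² = 256)
(7 + (-1 - 2)*I)*1346 = (7 + (-1 - 2)*256)*1346 = (7 - 3*256)*1346 = (7 - 768)*1346 = -761*1346 = -1024306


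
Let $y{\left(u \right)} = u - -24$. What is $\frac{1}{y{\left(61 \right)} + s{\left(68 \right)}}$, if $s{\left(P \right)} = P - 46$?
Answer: $\frac{1}{107} \approx 0.0093458$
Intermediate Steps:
$y{\left(u \right)} = 24 + u$ ($y{\left(u \right)} = u + 24 = 24 + u$)
$s{\left(P \right)} = -46 + P$
$\frac{1}{y{\left(61 \right)} + s{\left(68 \right)}} = \frac{1}{\left(24 + 61\right) + \left(-46 + 68\right)} = \frac{1}{85 + 22} = \frac{1}{107}$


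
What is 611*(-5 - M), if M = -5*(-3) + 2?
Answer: -13442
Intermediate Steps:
M = 17 (M = 15 + 2 = 17)
611*(-5 - M) = 611*(-5 - 1*17) = 611*(-5 - 17) = 611*(-22) = -13442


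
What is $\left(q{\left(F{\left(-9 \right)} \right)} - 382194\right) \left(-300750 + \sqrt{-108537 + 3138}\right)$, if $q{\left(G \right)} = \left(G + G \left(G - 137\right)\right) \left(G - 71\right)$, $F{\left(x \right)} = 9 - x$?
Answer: $81088816500 - 5662062 i \sqrt{239} \approx 8.1089 \cdot 10^{10} - 8.7533 \cdot 10^{7} i$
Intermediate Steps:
$q{\left(G \right)} = \left(-71 + G\right) \left(G + G \left(-137 + G\right)\right)$ ($q{\left(G \right)} = \left(G + G \left(-137 + G\right)\right) \left(-71 + G\right) = \left(-71 + G\right) \left(G + G \left(-137 + G\right)\right)$)
$\left(q{\left(F{\left(-9 \right)} \right)} - 382194\right) \left(-300750 + \sqrt{-108537 + 3138}\right) = \left(\left(9 - -9\right) \left(9656 + \left(9 - -9\right)^{2} - 207 \left(9 - -9\right)\right) - 382194\right) \left(-300750 + \sqrt{-108537 + 3138}\right) = \left(\left(9 + 9\right) \left(9656 + \left(9 + 9\right)^{2} - 207 \left(9 + 9\right)\right) - 382194\right) \left(-300750 + \sqrt{-105399}\right) = \left(18 \left(9656 + 18^{2} - 3726\right) - 382194\right) \left(-300750 + 21 i \sqrt{239}\right) = \left(18 \left(9656 + 324 - 3726\right) - 382194\right) \left(-300750 + 21 i \sqrt{239}\right) = \left(18 \cdot 6254 - 382194\right) \left(-300750 + 21 i \sqrt{239}\right) = \left(112572 - 382194\right) \left(-300750 + 21 i \sqrt{239}\right) = - 269622 \left(-300750 + 21 i \sqrt{239}\right) = 81088816500 - 5662062 i \sqrt{239}$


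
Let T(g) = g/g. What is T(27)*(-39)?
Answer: -39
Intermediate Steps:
T(g) = 1
T(27)*(-39) = 1*(-39) = -39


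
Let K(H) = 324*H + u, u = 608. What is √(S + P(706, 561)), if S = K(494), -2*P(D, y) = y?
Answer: √641534/2 ≈ 400.48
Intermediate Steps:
P(D, y) = -y/2
K(H) = 608 + 324*H (K(H) = 324*H + 608 = 608 + 324*H)
S = 160664 (S = 608 + 324*494 = 608 + 160056 = 160664)
√(S + P(706, 561)) = √(160664 - ½*561) = √(160664 - 561/2) = √(320767/2) = √641534/2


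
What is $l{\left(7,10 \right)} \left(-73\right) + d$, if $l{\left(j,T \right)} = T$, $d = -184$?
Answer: $-914$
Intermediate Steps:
$l{\left(7,10 \right)} \left(-73\right) + d = 10 \left(-73\right) - 184 = -730 - 184 = -914$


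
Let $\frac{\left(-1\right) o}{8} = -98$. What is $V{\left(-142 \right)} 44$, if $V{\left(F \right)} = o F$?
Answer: $-4898432$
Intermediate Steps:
$o = 784$ ($o = \left(-8\right) \left(-98\right) = 784$)
$V{\left(F \right)} = 784 F$
$V{\left(-142 \right)} 44 = 784 \left(-142\right) 44 = \left(-111328\right) 44 = -4898432$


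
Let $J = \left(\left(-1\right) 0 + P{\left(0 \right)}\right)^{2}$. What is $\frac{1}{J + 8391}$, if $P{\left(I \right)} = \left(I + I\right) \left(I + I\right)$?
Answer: $\frac{1}{8391} \approx 0.00011918$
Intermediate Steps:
$P{\left(I \right)} = 4 I^{2}$ ($P{\left(I \right)} = 2 I 2 I = 4 I^{2}$)
$J = 0$ ($J = \left(\left(-1\right) 0 + 4 \cdot 0^{2}\right)^{2} = \left(0 + 4 \cdot 0\right)^{2} = \left(0 + 0\right)^{2} = 0^{2} = 0$)
$\frac{1}{J + 8391} = \frac{1}{0 + 8391} = \frac{1}{8391}$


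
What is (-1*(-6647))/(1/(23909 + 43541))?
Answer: 448340150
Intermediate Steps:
(-1*(-6647))/(1/(23909 + 43541)) = 6647/(1/67450) = 6647*67450 = 448340150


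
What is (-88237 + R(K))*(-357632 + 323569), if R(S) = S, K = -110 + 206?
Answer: 3002346883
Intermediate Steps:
K = 96
(-88237 + R(K))*(-357632 + 323569) = (-88237 + 96)*(-357632 + 323569) = -88141*(-34063) = 3002346883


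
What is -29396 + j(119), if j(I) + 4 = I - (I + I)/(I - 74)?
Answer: -1317883/45 ≈ -29286.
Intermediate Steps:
j(I) = -4 + I - 2*I/(-74 + I) (j(I) = -4 + (I - (I + I)/(I - 74)) = -4 + (I - 2*I/(-74 + I)) = -4 + I - 2*I/(-74 + I))
-29396 + j(119) = -29396 + (296 + 119² - 80*119)/(-74 + 119) = -29396 + (296 + 14161 - 9520)/45 = -29396 + (1/45)*4937 = -29396 + 4937/45 = -1317883/45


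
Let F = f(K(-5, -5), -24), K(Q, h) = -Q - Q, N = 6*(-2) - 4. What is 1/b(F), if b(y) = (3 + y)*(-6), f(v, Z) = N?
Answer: 1/78 ≈ 0.012821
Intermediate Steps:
N = -16 (N = -12 - 4 = -16)
K(Q, h) = -2*Q
f(v, Z) = -16
F = -16
b(y) = -18 - 6*y
1/b(F) = 1/(-18 - 6*(-16)) = 1/(-18 + 96) = 1/78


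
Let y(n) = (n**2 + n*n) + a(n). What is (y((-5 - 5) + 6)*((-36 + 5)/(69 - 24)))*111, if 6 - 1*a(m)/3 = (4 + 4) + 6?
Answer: -9176/15 ≈ -611.73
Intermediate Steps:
a(m) = -24 (a(m) = 18 - 3*((4 + 4) + 6) = 18 - 3*(8 + 6) = 18 - 3*14 = 18 - 42 = -24)
y(n) = -24 + 2*n**2 (y(n) = (n**2 + n*n) - 24 = (n**2 + n**2) - 24 = 2*n**2 - 24 = -24 + 2*n**2)
(y((-5 - 5) + 6)*((-36 + 5)/(69 - 24)))*111 = ((-24 + 2*((-5 - 5) + 6)**2)*((-36 + 5)/(69 - 24)))*111 = ((-24 + 2*(-10 + 6)**2)*(-31/45))*111 = ((-24 + 2*(-4)**2)*(-31*1/45))*111 = ((-24 + 2*16)*(-31/45))*111 = ((-24 + 32)*(-31/45))*111 = (8*(-31/45))*111 = -248/45*111 = -9176/15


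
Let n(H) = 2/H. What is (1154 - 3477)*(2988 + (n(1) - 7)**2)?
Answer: -6999199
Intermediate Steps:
(1154 - 3477)*(2988 + (n(1) - 7)**2) = (1154 - 3477)*(2988 + (2/1 - 7)**2) = -2323*(2988 + (2*1 - 7)**2) = -2323*(2988 + (2 - 7)**2) = -2323*(2988 + (-5)**2) = -2323*(2988 + 25) = -2323*3013 = -6999199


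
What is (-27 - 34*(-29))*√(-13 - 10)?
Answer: 959*I*√23 ≈ 4599.2*I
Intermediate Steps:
(-27 - 34*(-29))*√(-13 - 10) = (-27 + 986)*√(-23) = 959*(I*√23) = 959*I*√23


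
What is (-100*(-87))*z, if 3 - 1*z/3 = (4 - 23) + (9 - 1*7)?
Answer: 522000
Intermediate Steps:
z = 60 (z = 9 - 3*((4 - 23) + (9 - 1*7)) = 9 - 3*(-19 + (9 - 7)) = 9 - 3*(-19 + 2) = 9 - 3*(-17) = 9 + 51 = 60)
(-100*(-87))*z = -100*(-87)*60 = 8700*60 = 522000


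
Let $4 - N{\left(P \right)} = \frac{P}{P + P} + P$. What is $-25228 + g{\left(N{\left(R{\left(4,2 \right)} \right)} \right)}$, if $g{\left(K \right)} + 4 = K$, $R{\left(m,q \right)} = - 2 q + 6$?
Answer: $- \frac{50461}{2} \approx -25231.0$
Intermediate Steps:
$R{\left(m,q \right)} = 6 - 2 q$
$N{\left(P \right)} = \frac{7}{2} - P$ ($N{\left(P \right)} = 4 - \left(\frac{P}{P + P} + P\right) = 4 - \left(\frac{P}{2 P} + P\right) = 4 - \left(\frac{1}{2 P} P + P\right) = 4 - \left(\frac{1}{2} + P\right) = \frac{7}{2} - P$)
$g{\left(K \right)} = -4 + K$
$-25228 + g{\left(N{\left(R{\left(4,2 \right)} \right)} \right)} = -25228 + \left(-4 + \left(\frac{7}{2} - \left(6 - 4\right)\right)\right) = -25228 + \left(-4 + \left(\frac{7}{2} - 2\right)\right) = -25228 + \left(-4 + \frac{3}{2}\right) = -25228 - \frac{5}{2} = - \frac{50461}{2}$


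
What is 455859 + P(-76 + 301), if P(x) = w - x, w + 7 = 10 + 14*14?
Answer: 455833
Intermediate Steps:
w = 199 (w = -7 + (10 + 14*14) = -7 + (10 + 196) = -7 + 206 = 199)
P(x) = 199 - x
455859 + P(-76 + 301) = 455859 + (199 - (-76 + 301)) = 455859 + (199 - 1*225) = 455859 + (199 - 225) = 455859 - 26 = 455833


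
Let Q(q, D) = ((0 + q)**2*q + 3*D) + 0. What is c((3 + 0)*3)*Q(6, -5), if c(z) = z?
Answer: 1809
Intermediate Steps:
Q(q, D) = q**3 + 3*D (Q(q, D) = (q**2*q + 3*D) + 0 = (q**3 + 3*D) + 0 = q**3 + 3*D)
c((3 + 0)*3)*Q(6, -5) = ((3 + 0)*3)*(6**3 + 3*(-5)) = (3*3)*(216 - 15) = 9*201 = 1809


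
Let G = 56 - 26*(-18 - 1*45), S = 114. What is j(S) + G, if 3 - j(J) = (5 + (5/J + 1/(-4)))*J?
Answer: 2301/2 ≈ 1150.5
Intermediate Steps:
G = 1694 (G = 56 - 26*(-18 - 45) = 56 - 26*(-63) = 56 + 1638 = 1694)
j(J) = 3 - J*(19/4 + 5/J) (j(J) = 3 - (5 + (5/J + 1/(-4)))*J = 3 - (5 + (5/J + 1*(-¼)))*J = 3 - (5 + (5/J - ¼))*J = 3 - (5 + (-¼ + 5/J))*J = 3 - (19/4 + 5/J)*J = 3 - J*(19/4 + 5/J))
j(S) + G = (-2 - 19/4*114) + 1694 = (-2 - 1083/2) + 1694 = -1087/2 + 1694 = 2301/2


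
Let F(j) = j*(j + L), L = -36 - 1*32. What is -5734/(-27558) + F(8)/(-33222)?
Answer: 16976899/76294323 ≈ 0.22252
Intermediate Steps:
L = -68 (L = -36 - 32 = -68)
F(j) = j*(-68 + j) (F(j) = j*(j - 68) = j*(-68 + j))
-5734/(-27558) + F(8)/(-33222) = -5734/(-27558) + (8*(-68 + 8))/(-33222) = -5734*(-1/27558) + (8*(-60))*(-1/33222) = 2867/13779 - 480*(-1/33222) = 2867/13779 + 80/5537 = 16976899/76294323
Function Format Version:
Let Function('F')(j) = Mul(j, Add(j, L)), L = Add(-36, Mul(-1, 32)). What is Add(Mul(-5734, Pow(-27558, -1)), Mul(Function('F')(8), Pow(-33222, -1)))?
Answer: Rational(16976899, 76294323) ≈ 0.22252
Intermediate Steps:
L = -68 (L = Add(-36, -32) = -68)
Function('F')(j) = Mul(j, Add(-68, j)) (Function('F')(j) = Mul(j, Add(j, -68)) = Mul(j, Add(-68, j)))
Add(Mul(-5734, Pow(-27558, -1)), Mul(Function('F')(8), Pow(-33222, -1))) = Add(Mul(-5734, Pow(-27558, -1)), Mul(Mul(8, Add(-68, 8)), Pow(-33222, -1))) = Add(Mul(-5734, Rational(-1, 27558)), Mul(Mul(8, -60), Rational(-1, 33222))) = Add(Rational(2867, 13779), Mul(-480, Rational(-1, 33222))) = Add(Rational(2867, 13779), Rational(80, 5537)) = Rational(16976899, 76294323)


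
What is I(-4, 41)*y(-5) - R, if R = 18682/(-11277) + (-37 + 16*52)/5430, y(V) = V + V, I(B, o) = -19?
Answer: 781797263/4082274 ≈ 191.51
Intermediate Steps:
y(V) = 2*V
R = -6165203/4082274 (R = 18682*(-1/11277) + (-37 + 832)*(1/5430) = -18682/11277 + 795*(1/5430) = -18682/11277 + 53/362 = -6165203/4082274 ≈ -1.5102)
I(-4, 41)*y(-5) - R = -38*(-5) - 1*(-6165203/4082274) = -19*(-10) + 6165203/4082274 = 190 + 6165203/4082274 = 781797263/4082274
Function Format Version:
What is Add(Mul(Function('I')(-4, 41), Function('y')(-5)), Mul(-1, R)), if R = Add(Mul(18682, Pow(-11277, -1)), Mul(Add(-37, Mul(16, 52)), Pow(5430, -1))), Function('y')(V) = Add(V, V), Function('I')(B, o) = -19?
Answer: Rational(781797263, 4082274) ≈ 191.51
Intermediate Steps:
Function('y')(V) = Mul(2, V)
R = Rational(-6165203, 4082274) (R = Add(Mul(18682, Rational(-1, 11277)), Mul(Add(-37, 832), Rational(1, 5430))) = Add(Rational(-18682, 11277), Mul(795, Rational(1, 5430))) = Add(Rational(-18682, 11277), Rational(53, 362)) = Rational(-6165203, 4082274) ≈ -1.5102)
Add(Mul(Function('I')(-4, 41), Function('y')(-5)), Mul(-1, R)) = Add(Mul(-19, Mul(2, -5)), Mul(-1, Rational(-6165203, 4082274))) = Add(Mul(-19, -10), Rational(6165203, 4082274)) = Add(190, Rational(6165203, 4082274)) = Rational(781797263, 4082274)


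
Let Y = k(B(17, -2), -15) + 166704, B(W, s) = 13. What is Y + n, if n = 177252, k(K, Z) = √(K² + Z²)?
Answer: 343956 + √394 ≈ 3.4398e+5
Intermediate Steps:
Y = 166704 + √394 (Y = √(13² + (-15)²) + 166704 = √(169 + 225) + 166704 = √394 + 166704 = 166704 + √394 ≈ 1.6672e+5)
Y + n = (166704 + √394) + 177252 = 343956 + √394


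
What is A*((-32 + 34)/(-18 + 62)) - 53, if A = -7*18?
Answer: -646/11 ≈ -58.727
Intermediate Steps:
A = -126
A*((-32 + 34)/(-18 + 62)) - 53 = -126*(-32 + 34)/(-18 + 62) - 53 = -252/44 - 53 = -126*1/22 - 53 = -63/11 - 53 = -646/11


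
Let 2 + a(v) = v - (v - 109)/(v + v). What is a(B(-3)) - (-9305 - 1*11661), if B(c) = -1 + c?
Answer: 167567/8 ≈ 20946.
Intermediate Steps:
a(v) = -2 + v - (-109 + v)/(2*v) (a(v) = -2 + (v - (v - 109)/(v + v)) = -2 + (v - (-109 + v)/(2*v)) = -2 + v - (-109 + v)/(2*v))
a(B(-3)) - (-9305 - 1*11661) = (-5/2 + (-1 - 3) + 109/(2*(-1 - 3))) - (-9305 - 1*11661) = (-5/2 - 4 + (109/2)/(-4)) - (-9305 - 11661) = (-5/2 - 4 + (109/2)*(-¼)) - 1*(-20966) = (-5/2 - 4 - 109/8) + 20966 = -161/8 + 20966 = 167567/8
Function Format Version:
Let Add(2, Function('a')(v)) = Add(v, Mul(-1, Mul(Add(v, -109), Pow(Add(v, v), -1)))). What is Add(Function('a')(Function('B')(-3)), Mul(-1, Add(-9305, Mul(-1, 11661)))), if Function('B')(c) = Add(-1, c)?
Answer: Rational(167567, 8) ≈ 20946.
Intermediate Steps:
Function('a')(v) = Add(-2, v, Mul(Rational(-1, 2), Pow(v, -1), Add(-109, v))) (Function('a')(v) = Add(-2, Add(v, Mul(-1, Mul(Add(v, -109), Pow(Add(v, v), -1))))) = Add(-2, Add(v, Mul(-1, Mul(Add(-109, v), Pow(Mul(2, v), -1))))) = Add(-2, Add(v, Mul(-1, Mul(Add(-109, v), Mul(Rational(1, 2), Pow(v, -1)))))) = Add(-2, Add(v, Mul(-1, Mul(Rational(1, 2), Pow(v, -1), Add(-109, v))))) = Add(-2, Add(v, Mul(Rational(-1, 2), Pow(v, -1), Add(-109, v)))) = Add(-2, v, Mul(Rational(-1, 2), Pow(v, -1), Add(-109, v))))
Add(Function('a')(Function('B')(-3)), Mul(-1, Add(-9305, Mul(-1, 11661)))) = Add(Add(Rational(-5, 2), Add(-1, -3), Mul(Rational(109, 2), Pow(Add(-1, -3), -1))), Mul(-1, Add(-9305, Mul(-1, 11661)))) = Add(Add(Rational(-5, 2), -4, Mul(Rational(109, 2), Pow(-4, -1))), Mul(-1, Add(-9305, -11661))) = Add(Add(Rational(-5, 2), -4, Mul(Rational(109, 2), Rational(-1, 4))), Mul(-1, -20966)) = Add(Add(Rational(-5, 2), -4, Rational(-109, 8)), 20966) = Add(Rational(-161, 8), 20966) = Rational(167567, 8)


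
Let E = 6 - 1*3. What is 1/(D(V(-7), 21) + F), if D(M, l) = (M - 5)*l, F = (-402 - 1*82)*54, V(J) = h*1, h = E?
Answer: -1/26178 ≈ -3.8200e-5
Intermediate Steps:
E = 3 (E = 6 - 3 = 3)
h = 3
V(J) = 3 (V(J) = 3*1 = 3)
F = -26136 (F = (-402 - 82)*54 = -484*54 = -26136)
D(M, l) = l*(-5 + M) (D(M, l) = (-5 + M)*l = l*(-5 + M))
1/(D(V(-7), 21) + F) = 1/(21*(-5 + 3) - 26136) = 1/(21*(-2) - 26136) = 1/(-42 - 26136) = 1/(-26178) = -1/26178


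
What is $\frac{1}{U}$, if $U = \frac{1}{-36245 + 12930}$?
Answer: $-23315$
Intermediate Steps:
$U = - \frac{1}{23315}$ ($U = \frac{1}{-23315} = - \frac{1}{23315} \approx -4.2891 \cdot 10^{-5}$)
$\frac{1}{U} = \frac{1}{- \frac{1}{23315}} = -23315$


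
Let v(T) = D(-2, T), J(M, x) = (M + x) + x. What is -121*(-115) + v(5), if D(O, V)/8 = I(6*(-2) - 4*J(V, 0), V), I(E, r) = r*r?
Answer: 14115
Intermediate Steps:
J(M, x) = M + 2*x
I(E, r) = r²
D(O, V) = 8*V²
v(T) = 8*T²
-121*(-115) + v(5) = -121*(-115) + 8*5² = 13915 + 8*25 = 13915 + 200 = 14115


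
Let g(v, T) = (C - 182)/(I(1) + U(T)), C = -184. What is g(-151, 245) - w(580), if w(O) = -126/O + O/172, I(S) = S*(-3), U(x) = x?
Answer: -7042271/1508870 ≈ -4.6673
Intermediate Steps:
I(S) = -3*S
w(O) = -126/O + O/172 (w(O) = -126/O + O*(1/172) = -126/O + O/172)
g(v, T) = -366/(-3 + T) (g(v, T) = (-184 - 182)/(-3*1 + T) = -366/(-3 + T))
g(-151, 245) - w(580) = -366/(-3 + 245) - (-126/580 + (1/172)*580) = -366/242 - (-126*1/580 + 145/43) = -366*1/242 - (-63/290 + 145/43) = -183/121 - 1*39341/12470 = -183/121 - 39341/12470 = -7042271/1508870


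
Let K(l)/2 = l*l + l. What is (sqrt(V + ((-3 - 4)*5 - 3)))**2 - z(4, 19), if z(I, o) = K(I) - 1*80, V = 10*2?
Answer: 22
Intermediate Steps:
K(l) = 2*l + 2*l**2 (K(l) = 2*(l*l + l) = 2*(l**2 + l) = 2*(l + l**2) = 2*l + 2*l**2)
V = 20
z(I, o) = -80 + 2*I*(1 + I) (z(I, o) = 2*I*(1 + I) - 1*80 = 2*I*(1 + I) - 80 = -80 + 2*I*(1 + I))
(sqrt(V + ((-3 - 4)*5 - 3)))**2 - z(4, 19) = (sqrt(20 + ((-3 - 4)*5 - 3)))**2 - (-80 + 2*4*(1 + 4)) = (sqrt(20 + (-7*5 - 3)))**2 - (-80 + 2*4*5) = (sqrt(20 + (-35 - 3)))**2 - (-80 + 40) = (sqrt(20 - 38))**2 - 1*(-40) = (sqrt(-18))**2 + 40 = (3*I*sqrt(2))**2 + 40 = -18 + 40 = 22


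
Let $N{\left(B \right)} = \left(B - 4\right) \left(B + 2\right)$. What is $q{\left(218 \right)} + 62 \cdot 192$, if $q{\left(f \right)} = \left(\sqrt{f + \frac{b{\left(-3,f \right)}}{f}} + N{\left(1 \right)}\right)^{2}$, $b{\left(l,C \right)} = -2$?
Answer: $\frac{1330126}{109} - \frac{18 \sqrt{2589949}}{109} \approx 11937.0$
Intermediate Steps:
$N{\left(B \right)} = \left(-4 + B\right) \left(2 + B\right)$
$q{\left(f \right)} = \left(-9 + \sqrt{f - \frac{2}{f}}\right)^{2}$ ($q{\left(f \right)} = \left(\sqrt{f - \frac{2}{f}} - \left(10 - 1\right)\right)^{2} = \left(\sqrt{f - \frac{2}{f}} - 9\right)^{2} = \left(-9 + \sqrt{f - \frac{2}{f}}\right)^{2}$)
$q{\left(218 \right)} + 62 \cdot 192 = \left(-9 + \sqrt{218 - \frac{2}{218}}\right)^{2} + 62 \cdot 192 = \left(-9 + \sqrt{218 - \frac{1}{109}}\right)^{2} + 11904 = \left(-9 + \sqrt{\frac{23761}{109}}\right)^{2} + 11904 = \left(-9 + \frac{\sqrt{2589949}}{109}\right)^{2} + 11904 = 11904 + \left(-9 + \frac{\sqrt{2589949}}{109}\right)^{2}$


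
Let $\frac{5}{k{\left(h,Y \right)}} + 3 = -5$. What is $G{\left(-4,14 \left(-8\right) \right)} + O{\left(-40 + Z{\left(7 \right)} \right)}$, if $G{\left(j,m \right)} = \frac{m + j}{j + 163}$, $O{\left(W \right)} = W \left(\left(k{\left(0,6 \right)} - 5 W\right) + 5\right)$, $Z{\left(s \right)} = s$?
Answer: $- \frac{7110613}{1272} \approx -5590.1$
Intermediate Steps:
$k{\left(h,Y \right)} = - \frac{5}{8}$ ($k{\left(h,Y \right)} = \frac{5}{-3 - 5} = \frac{5}{-8} = 5 \left(- \frac{1}{8}\right) = - \frac{5}{8}$)
$O{\left(W \right)} = W \left(\frac{35}{8} - 5 W\right)$ ($O{\left(W \right)} = W \left(\left(- \frac{5}{8} - 5 W\right) + 5\right) = W \left(\frac{35}{8} - 5 W\right)$)
$G{\left(j,m \right)} = \frac{j + m}{163 + j}$
$G{\left(-4,14 \left(-8\right) \right)} + O{\left(-40 + Z{\left(7 \right)} \right)} = \frac{-4 + 14 \left(-8\right)}{163 - 4} + \frac{5 \left(-40 + 7\right) \left(7 - 8 \left(-40 + 7\right)\right)}{8} = \frac{-4 - 112}{159} + \frac{5}{8} \left(-33\right) \left(7 - -264\right) = \frac{1}{159} \left(-116\right) + \frac{5}{8} \left(-33\right) \left(7 + 264\right) = - \frac{116}{159} + \frac{5}{8} \left(-33\right) 271 = - \frac{116}{159} - \frac{44715}{8} = - \frac{7110613}{1272}$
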